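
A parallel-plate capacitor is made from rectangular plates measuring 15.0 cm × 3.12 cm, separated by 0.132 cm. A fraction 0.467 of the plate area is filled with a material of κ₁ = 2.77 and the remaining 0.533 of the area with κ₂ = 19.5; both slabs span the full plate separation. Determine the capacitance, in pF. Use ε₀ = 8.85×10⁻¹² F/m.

A = 15.0 × 3.12 cm² = 4.68×10⁻³ m².
Side-by-side slabs ⇒ two capacitors in parallel, each spanning the full gap.
C₁ = κ₁ε₀A₁/d = 2.77 × 8.85×10⁻¹² × 2.19×10⁻³ / 1.32×10⁻³ = 4.06×10⁻¹¹ F.
C₂ = κ₂ε₀A₂/d = 19.5 × 8.85×10⁻¹² × 2.49×10⁻³ / 1.32×10⁻³ = 3.26×10⁻¹⁰ F.
C = C₁ + C₂ = 3.67×10⁻¹⁰ F.

C ≈ 367 pF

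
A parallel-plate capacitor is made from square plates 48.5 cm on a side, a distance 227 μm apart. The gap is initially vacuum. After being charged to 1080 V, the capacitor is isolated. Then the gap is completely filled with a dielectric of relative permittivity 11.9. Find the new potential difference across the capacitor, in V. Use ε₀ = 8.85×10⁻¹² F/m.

90.8 V

A = (48.5 cm)² = 0.235 m².
Initially C₁ = ε₀A/d = 8.85×10⁻¹² × 0.235 / 2.27×10⁻⁴ = 9.17×10⁻⁹ F.
V₁ = 1.08×10³ V.
Isolated ⇒ Q is held fixed. C₂ = 11.9 C₁ and V = Q/C, so V₂/V₁ = C₁/C₂ = 0.0840.
V₂ = 0.0840 × 1.08×10³ = 90.8 V.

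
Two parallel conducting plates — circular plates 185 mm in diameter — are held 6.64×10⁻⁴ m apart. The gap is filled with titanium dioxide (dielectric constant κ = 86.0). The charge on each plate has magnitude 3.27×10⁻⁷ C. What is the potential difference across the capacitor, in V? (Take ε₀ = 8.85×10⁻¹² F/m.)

V ≈ 10.6 V

A = π(185/2 mm)² = 2.69×10⁻² m².
C = κε₀A/d = 86.0 × 8.85×10⁻¹² × 2.69×10⁻² / 6.64×10⁻⁴ = 3.08×10⁻⁸ F.
V = Q/C = 3.27×10⁻⁷ / 3.08×10⁻⁸ = 10.6 V.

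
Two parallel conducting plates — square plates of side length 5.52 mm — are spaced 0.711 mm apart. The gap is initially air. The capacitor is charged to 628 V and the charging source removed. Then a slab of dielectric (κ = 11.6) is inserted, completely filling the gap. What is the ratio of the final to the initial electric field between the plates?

E₂/E₁ ≈ 0.0862

Isolated ⇒ Q is held fixed.
V₂ = Q/C₂ = V₁/11.6; E = V/d, so E₂/E₁ = (V₂/V₁)(d₁/d₂) = 0.0862.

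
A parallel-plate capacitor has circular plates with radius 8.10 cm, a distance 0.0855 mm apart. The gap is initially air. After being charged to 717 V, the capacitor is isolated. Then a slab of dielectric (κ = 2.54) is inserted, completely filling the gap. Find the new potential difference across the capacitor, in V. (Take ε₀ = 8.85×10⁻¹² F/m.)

A = π(8.10 cm)² = 2.06×10⁻² m².
Initially C₁ = ε₀A/d = 8.85×10⁻¹² × 2.06×10⁻² / 8.55×10⁻⁵ = 2.13×10⁻⁹ F.
V₁ = 7.17×10² V.
Isolated ⇒ Q is held fixed. C₂ = 2.54 C₁ and V = Q/C, so V₂/V₁ = C₁/C₂ = 0.394.
V₂ = 0.394 × 7.17×10² = 2.82×10² V.

V ≈ 282 V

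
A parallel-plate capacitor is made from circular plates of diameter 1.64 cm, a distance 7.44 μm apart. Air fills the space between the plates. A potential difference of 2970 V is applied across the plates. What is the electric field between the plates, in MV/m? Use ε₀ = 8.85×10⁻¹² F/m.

E = V/d = 2970 / 7.44×10⁻⁶ = 3.99×10⁸ V/m.

E ≈ 399 MV/m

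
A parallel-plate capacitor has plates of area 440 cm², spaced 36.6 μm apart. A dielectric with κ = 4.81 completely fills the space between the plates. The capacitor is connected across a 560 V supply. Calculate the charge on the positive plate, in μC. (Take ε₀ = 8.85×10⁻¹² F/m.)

Q ≈ 28.7 μC

A = 440 cm² = 4.40×10⁻² m².
C = κε₀A/d = 4.81 × 8.85×10⁻¹² × 4.40×10⁻² / 3.66×10⁻⁵ = 5.12×10⁻⁸ F.
Q = CV = 5.12×10⁻⁸ × 560 = 2.87×10⁻⁵ C.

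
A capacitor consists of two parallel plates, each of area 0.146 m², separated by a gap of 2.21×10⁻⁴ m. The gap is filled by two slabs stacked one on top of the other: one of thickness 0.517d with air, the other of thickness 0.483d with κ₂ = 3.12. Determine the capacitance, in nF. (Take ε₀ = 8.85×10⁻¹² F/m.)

Stacked slabs ⇒ two capacitors in series, each with the full plate area.
C₁ = κ₁ε₀A/d₁ = 1.00 × 8.85×10⁻¹² × 0.146 / 1.14×10⁻⁴ = 1.13×10⁻⁸ F.
C₂ = κ₂ε₀A/d₂ = 3.12 × 8.85×10⁻¹² × 0.146 / 1.07×10⁻⁴ = 3.78×10⁻⁸ F.
C = (1/C₁ + 1/C₂)⁻¹ = 8.70×10⁻⁹ F.

C ≈ 8.70 nF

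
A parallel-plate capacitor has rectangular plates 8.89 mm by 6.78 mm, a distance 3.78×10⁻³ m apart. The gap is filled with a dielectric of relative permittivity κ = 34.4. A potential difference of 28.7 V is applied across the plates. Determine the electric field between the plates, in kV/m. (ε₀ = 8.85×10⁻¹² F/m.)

E ≈ 7.59 kV/m

E = V/d = 28.7 / 3.78×10⁻³ = 7.59×10³ V/m.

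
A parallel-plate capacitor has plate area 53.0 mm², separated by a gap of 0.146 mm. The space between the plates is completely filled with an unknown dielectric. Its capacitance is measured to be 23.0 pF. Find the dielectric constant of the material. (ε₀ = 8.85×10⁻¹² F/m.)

7.16

A = 53.0 mm² = 5.30×10⁻⁵ m².
κ = Cd/(ε₀A) = 2.30×10⁻¹¹ × 1.46×10⁻⁴ / (8.85×10⁻¹² × 5.30×10⁻⁵) = 7.16.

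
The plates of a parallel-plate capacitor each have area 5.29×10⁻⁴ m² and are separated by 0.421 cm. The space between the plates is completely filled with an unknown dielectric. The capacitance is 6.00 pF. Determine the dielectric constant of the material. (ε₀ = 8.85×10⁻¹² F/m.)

κ = Cd/(ε₀A) = 6.00×10⁻¹² × 4.21×10⁻³ / (8.85×10⁻¹² × 5.29×10⁻⁴) = 5.40.

5.40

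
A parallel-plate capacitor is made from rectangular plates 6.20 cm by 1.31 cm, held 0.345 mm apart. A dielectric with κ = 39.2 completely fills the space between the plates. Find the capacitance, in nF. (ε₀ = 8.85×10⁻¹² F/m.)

C ≈ 0.817 nF

A = 6.20 × 1.31 cm² = 8.12×10⁻⁴ m².
C = κε₀A/d = 39.2 × 8.85×10⁻¹² × 8.12×10⁻⁴ / 3.45×10⁻⁴ = 8.17×10⁻¹⁰ F.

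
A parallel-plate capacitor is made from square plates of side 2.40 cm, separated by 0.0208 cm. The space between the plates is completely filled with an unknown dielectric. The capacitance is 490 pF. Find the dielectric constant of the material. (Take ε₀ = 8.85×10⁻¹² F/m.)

κ ≈ 20.0

A = (2.40 cm)² = 5.76×10⁻⁴ m².
κ = Cd/(ε₀A) = 4.90×10⁻¹⁰ × 2.08×10⁻⁴ / (8.85×10⁻¹² × 5.76×10⁻⁴) = 20.0.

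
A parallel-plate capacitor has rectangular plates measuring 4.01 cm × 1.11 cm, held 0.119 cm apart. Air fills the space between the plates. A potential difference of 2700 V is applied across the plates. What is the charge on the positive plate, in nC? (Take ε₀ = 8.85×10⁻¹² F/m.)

8.94 nC

A = 4.01 × 1.11 cm² = 4.45×10⁻⁴ m².
C = ε₀A/d = 8.85×10⁻¹² × 4.45×10⁻⁴ / 1.19×10⁻³ = 3.31×10⁻¹² F.
Q = CV = 3.31×10⁻¹² × 2700 = 8.94×10⁻⁹ C.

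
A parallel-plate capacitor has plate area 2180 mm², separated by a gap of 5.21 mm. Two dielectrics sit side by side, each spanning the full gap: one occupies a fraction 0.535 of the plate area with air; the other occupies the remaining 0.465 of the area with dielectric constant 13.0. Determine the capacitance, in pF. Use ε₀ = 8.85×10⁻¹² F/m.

A = 2180 mm² = 2.18×10⁻³ m².
Side-by-side slabs ⇒ two capacitors in parallel, each spanning the full gap.
C₁ = κ₁ε₀A₁/d = 1.00 × 8.85×10⁻¹² × 1.17×10⁻³ / 5.21×10⁻³ = 1.98×10⁻¹² F.
C₂ = κ₂ε₀A₂/d = 13.0 × 8.85×10⁻¹² × 1.01×10⁻³ / 5.21×10⁻³ = 2.24×10⁻¹¹ F.
C = C₁ + C₂ = 2.44×10⁻¹¹ F.

24.4 pF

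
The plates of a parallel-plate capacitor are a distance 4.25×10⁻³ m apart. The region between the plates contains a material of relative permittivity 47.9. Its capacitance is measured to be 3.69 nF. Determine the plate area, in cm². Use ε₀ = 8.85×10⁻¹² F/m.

A = Cd/(κε₀) = 3.69×10⁻⁹ × 4.25×10⁻³ / (47.9 × 8.85×10⁻¹²) = 3.70×10⁻² m².

A ≈ 370 cm²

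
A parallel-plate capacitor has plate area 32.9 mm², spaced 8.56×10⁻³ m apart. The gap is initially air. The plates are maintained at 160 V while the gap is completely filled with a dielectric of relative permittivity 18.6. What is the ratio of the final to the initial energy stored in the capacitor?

Battery connected ⇒ V is held fixed.
C₂ = 18.6 C₁ and U = ½CV², so U₂/U₁ = C₂/C₁ = 18.6.

18.6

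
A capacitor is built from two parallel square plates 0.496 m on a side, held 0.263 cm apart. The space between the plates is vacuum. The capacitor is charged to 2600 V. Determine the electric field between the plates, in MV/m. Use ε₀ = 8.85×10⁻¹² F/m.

0.989 MV/m

E = V/d = 2600 / 2.63×10⁻³ = 9.89×10⁵ V/m.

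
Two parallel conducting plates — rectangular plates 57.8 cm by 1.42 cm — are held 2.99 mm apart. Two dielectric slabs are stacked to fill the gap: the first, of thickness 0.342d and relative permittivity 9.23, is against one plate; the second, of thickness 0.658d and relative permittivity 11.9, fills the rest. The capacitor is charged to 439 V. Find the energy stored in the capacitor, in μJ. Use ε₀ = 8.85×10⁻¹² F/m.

A = 57.8 × 1.42 cm² = 8.21×10⁻³ m².
Stacked slabs ⇒ two capacitors in series, each with the full plate area.
C₁ = κ₁ε₀A/d₁ = 9.23 × 8.85×10⁻¹² × 8.21×10⁻³ / 1.02×10⁻³ = 6.56×10⁻¹⁰ F.
C₂ = κ₂ε₀A/d₂ = 11.9 × 8.85×10⁻¹² × 8.21×10⁻³ / 1.97×10⁻³ = 4.39×10⁻¹⁰ F.
C = (1/C₁ + 1/C₂)⁻¹ = 2.63×10⁻¹⁰ F.
U = ½CV² = ½ × 2.63×10⁻¹⁰ × (439)² = 2.53×10⁻⁵ J.

U ≈ 25.3 μJ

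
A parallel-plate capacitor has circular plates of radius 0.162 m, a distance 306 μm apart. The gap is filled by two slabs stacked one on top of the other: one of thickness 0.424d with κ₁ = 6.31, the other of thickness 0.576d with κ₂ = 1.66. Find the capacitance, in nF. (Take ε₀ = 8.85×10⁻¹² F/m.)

C ≈ 5.76 nF

A = π(0.162 m)² = 8.24×10⁻² m².
Stacked slabs ⇒ two capacitors in series, each with the full plate area.
C₁ = κ₁ε₀A/d₁ = 6.31 × 8.85×10⁻¹² × 8.24×10⁻² / 1.30×10⁻⁴ = 3.55×10⁻⁸ F.
C₂ = κ₂ε₀A/d₂ = 1.66 × 8.85×10⁻¹² × 8.24×10⁻² / 1.76×10⁻⁴ = 6.87×10⁻⁹ F.
C = (1/C₁ + 1/C₂)⁻¹ = 5.76×10⁻⁹ F.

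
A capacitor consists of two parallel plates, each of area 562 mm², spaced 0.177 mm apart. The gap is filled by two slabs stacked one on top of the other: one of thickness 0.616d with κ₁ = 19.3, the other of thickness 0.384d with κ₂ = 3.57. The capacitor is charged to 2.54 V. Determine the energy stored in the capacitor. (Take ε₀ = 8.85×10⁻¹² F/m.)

A = 562 mm² = 5.62×10⁻⁴ m².
Stacked slabs ⇒ two capacitors in series, each with the full plate area.
C₁ = κ₁ε₀A/d₁ = 19.3 × 8.85×10⁻¹² × 5.62×10⁻⁴ / 1.09×10⁻⁴ = 8.80×10⁻¹⁰ F.
C₂ = κ₂ε₀A/d₂ = 3.57 × 8.85×10⁻¹² × 5.62×10⁻⁴ / 6.80×10⁻⁵ = 2.61×10⁻¹⁰ F.
C = (1/C₁ + 1/C₂)⁻¹ = 2.01×10⁻¹⁰ F.
U = ½CV² = ½ × 2.01×10⁻¹⁰ × (2.54)² = 6.50×10⁻¹⁰ J.

U ≈ 0.650 nJ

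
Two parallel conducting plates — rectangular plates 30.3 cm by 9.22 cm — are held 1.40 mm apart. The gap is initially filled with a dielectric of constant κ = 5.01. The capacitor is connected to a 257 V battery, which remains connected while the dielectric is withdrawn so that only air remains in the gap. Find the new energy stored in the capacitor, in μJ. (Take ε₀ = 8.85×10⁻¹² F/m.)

A = 30.3 × 9.22 cm² = 2.79×10⁻² m².
Initially C₁ = κε₀A/d = 5.01 × 8.85×10⁻¹² × 2.79×10⁻² / 1.40×10⁻³ = 8.85×10⁻¹⁰ F.
U₁ = 2.92×10⁻⁵ J.
Battery connected ⇒ V is held fixed. C₂ = 0.200 C₁ and U = ½CV², so U₂/U₁ = C₂/C₁ = 0.200.
U₂ = 0.200 × 2.92×10⁻⁵ = 5.83×10⁻⁶ J.

5.83 μJ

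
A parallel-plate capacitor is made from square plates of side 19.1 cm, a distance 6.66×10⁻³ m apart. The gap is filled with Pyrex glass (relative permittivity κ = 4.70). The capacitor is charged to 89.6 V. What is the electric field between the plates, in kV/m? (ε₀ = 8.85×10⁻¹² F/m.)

E = V/d = 89.6 / 6.66×10⁻³ = 1.35×10⁴ V/m.

E ≈ 13.5 kV/m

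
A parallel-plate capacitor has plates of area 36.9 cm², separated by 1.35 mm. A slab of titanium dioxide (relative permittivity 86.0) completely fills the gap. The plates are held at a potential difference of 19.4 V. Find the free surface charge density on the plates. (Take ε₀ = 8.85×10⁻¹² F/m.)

A = 36.9 cm² = 3.69×10⁻³ m².
C = κε₀A/d = 86.0 × 8.85×10⁻¹² × 3.69×10⁻³ / 1.35×10⁻³ = 2.08×10⁻⁹ F.
σ = Q/A = CV/A = 2.08×10⁻⁹ × 19.4 / 3.69×10⁻³ = 1.09×10⁻⁵ C/m².

10.9 μC/m²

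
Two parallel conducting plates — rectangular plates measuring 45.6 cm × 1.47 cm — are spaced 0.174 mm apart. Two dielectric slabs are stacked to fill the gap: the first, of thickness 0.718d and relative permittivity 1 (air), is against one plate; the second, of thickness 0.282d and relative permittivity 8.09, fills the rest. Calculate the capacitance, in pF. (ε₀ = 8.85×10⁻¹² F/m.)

A = 45.6 × 1.47 cm² = 6.70×10⁻³ m².
Stacked slabs ⇒ two capacitors in series, each with the full plate area.
C₁ = κ₁ε₀A/d₁ = 1.00 × 8.85×10⁻¹² × 6.70×10⁻³ / 1.25×10⁻⁴ = 4.75×10⁻¹⁰ F.
C₂ = κ₂ε₀A/d₂ = 8.09 × 8.85×10⁻¹² × 6.70×10⁻³ / 4.91×10⁻⁵ = 9.78×10⁻⁹ F.
C = (1/C₁ + 1/C₂)⁻¹ = 4.53×10⁻¹⁰ F.

453 pF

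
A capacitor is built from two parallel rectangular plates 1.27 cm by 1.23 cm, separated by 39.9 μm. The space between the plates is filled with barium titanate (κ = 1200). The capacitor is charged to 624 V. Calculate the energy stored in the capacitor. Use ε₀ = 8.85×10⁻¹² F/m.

A = 1.27 × 1.23 cm² = 1.56×10⁻⁴ m².
C = κε₀A/d = 1200 × 8.85×10⁻¹² × 1.56×10⁻⁴ / 3.99×10⁻⁵ = 4.16×10⁻⁸ F.
U = ½CV² = ½ × 4.16×10⁻⁸ × (624)² = 8.09×10⁻³ J.

8.09 mJ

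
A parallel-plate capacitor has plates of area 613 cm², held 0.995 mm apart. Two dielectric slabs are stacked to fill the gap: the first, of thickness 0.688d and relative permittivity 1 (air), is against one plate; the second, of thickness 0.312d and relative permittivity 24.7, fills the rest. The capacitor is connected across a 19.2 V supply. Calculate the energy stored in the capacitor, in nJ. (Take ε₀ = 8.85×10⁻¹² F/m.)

A = 613 cm² = 6.13×10⁻² m².
Stacked slabs ⇒ two capacitors in series, each with the full plate area.
C₁ = κ₁ε₀A/d₁ = 1.00 × 8.85×10⁻¹² × 6.13×10⁻² / 6.85×10⁻⁴ = 7.92×10⁻¹⁰ F.
C₂ = κ₂ε₀A/d₂ = 24.7 × 8.85×10⁻¹² × 6.13×10⁻² / 3.10×10⁻⁴ = 4.32×10⁻⁸ F.
C = (1/C₁ + 1/C₂)⁻¹ = 7.78×10⁻¹⁰ F.
U = ½CV² = ½ × 7.78×10⁻¹⁰ × (19.2)² = 1.43×10⁻⁷ J.

U ≈ 143 nJ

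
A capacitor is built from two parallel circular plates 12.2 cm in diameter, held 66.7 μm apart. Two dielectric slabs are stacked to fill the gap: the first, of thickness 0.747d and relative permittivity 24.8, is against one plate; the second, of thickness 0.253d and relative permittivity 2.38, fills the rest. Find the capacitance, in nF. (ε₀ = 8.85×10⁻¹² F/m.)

A = π(12.2/2 cm)² = 1.17×10⁻² m².
Stacked slabs ⇒ two capacitors in series, each with the full plate area.
C₁ = κ₁ε₀A/d₁ = 24.8 × 8.85×10⁻¹² × 1.17×10⁻² / 4.98×10⁻⁵ = 5.15×10⁻⁸ F.
C₂ = κ₂ε₀A/d₂ = 2.38 × 8.85×10⁻¹² × 1.17×10⁻² / 1.69×10⁻⁵ = 1.46×10⁻⁸ F.
C = (1/C₁ + 1/C₂)⁻¹ = 1.14×10⁻⁸ F.

C ≈ 11.4 nF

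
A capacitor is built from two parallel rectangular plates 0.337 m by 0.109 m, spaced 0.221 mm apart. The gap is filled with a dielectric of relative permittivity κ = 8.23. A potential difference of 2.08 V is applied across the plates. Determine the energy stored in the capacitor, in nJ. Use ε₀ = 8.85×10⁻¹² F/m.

A = 0.337 × 0.109 m² = 3.67×10⁻² m².
C = κε₀A/d = 8.23 × 8.85×10⁻¹² × 3.67×10⁻² / 2.21×10⁻⁴ = 1.21×10⁻⁸ F.
U = ½CV² = ½ × 1.21×10⁻⁸ × (2.08)² = 2.62×10⁻⁸ J.

U ≈ 26.2 nJ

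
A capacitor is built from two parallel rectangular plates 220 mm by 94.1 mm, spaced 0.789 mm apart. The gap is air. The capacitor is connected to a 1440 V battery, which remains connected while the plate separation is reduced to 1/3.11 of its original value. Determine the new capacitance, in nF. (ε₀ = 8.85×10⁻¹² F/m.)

C ≈ 0.722 nF

A = 220 × 94.1 mm² = 2.07×10⁻² m².
Initially C₁ = ε₀A/d = 8.85×10⁻¹² × 2.07×10⁻² / 7.89×10⁻⁴ = 2.32×10⁻¹⁰ F.
C = ε₀A/d scales as 1/d, so C₂/C₁ = d₁/d₂ = 3.11.
C₂ = 3.11 × 2.32×10⁻¹⁰ = 7.22×10⁻¹⁰ F.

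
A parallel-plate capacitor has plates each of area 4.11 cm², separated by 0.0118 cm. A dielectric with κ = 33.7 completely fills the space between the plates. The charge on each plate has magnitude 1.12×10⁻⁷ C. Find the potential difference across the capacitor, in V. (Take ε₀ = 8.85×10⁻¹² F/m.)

A = 4.11 cm² = 4.11×10⁻⁴ m².
C = κε₀A/d = 33.7 × 8.85×10⁻¹² × 4.11×10⁻⁴ / 1.18×10⁻⁴ = 1.04×10⁻⁹ F.
V = Q/C = 1.12×10⁻⁷ / 1.04×10⁻⁹ = 1.08×10² V.

V ≈ 108 V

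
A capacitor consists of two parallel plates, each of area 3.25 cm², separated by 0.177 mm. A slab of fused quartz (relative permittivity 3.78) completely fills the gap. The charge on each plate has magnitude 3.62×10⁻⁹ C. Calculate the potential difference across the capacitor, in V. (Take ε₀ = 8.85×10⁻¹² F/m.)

V ≈ 58.9 V

A = 3.25 cm² = 3.25×10⁻⁴ m².
C = κε₀A/d = 3.78 × 8.85×10⁻¹² × 3.25×10⁻⁴ / 1.77×10⁻⁴ = 6.14×10⁻¹¹ F.
V = Q/C = 3.62×10⁻⁹ / 6.14×10⁻¹¹ = 58.9 V.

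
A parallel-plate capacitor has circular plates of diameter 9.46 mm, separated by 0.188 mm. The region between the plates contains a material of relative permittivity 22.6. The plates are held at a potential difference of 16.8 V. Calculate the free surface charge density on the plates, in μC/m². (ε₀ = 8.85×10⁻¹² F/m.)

17.9 μC/m²

A = π(9.46/2 mm)² = 7.03×10⁻⁵ m².
C = κε₀A/d = 22.6 × 8.85×10⁻¹² × 7.03×10⁻⁵ / 1.88×10⁻⁴ = 7.48×10⁻¹¹ F.
σ = Q/A = CV/A = 7.48×10⁻¹¹ × 16.8 / 7.03×10⁻⁵ = 1.79×10⁻⁵ C/m².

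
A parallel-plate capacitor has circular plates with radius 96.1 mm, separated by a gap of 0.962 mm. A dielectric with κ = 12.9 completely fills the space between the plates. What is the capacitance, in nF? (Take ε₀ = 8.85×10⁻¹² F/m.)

3.44 nF

A = π(96.1 mm)² = 2.90×10⁻² m².
C = κε₀A/d = 12.9 × 8.85×10⁻¹² × 2.90×10⁻² / 9.62×10⁻⁴ = 3.44×10⁻⁹ F.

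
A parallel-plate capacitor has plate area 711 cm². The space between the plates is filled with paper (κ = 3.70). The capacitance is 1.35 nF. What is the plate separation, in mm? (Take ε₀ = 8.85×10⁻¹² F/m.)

d ≈ 1.72 mm

A = 711 cm² = 7.11×10⁻² m².
d = κε₀A/C = 3.70 × 8.85×10⁻¹² × 7.11×10⁻² / 1.35×10⁻⁹ = 1.72×10⁻³ m.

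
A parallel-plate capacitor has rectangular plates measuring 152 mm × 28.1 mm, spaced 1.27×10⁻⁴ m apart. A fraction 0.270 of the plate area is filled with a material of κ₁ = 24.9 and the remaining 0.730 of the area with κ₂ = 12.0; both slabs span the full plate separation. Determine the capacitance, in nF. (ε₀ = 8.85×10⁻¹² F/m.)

C ≈ 4.61 nF

A = 152 × 28.1 mm² = 4.27×10⁻³ m².
Side-by-side slabs ⇒ two capacitors in parallel, each spanning the full gap.
C₁ = κ₁ε₀A₁/d = 24.9 × 8.85×10⁻¹² × 1.15×10⁻³ / 1.27×10⁻⁴ = 2.00×10⁻⁹ F.
C₂ = κ₂ε₀A₂/d = 12.0 × 8.85×10⁻¹² × 3.12×10⁻³ / 1.27×10⁻⁴ = 2.61×10⁻⁹ F.
C = C₁ + C₂ = 4.61×10⁻⁹ F.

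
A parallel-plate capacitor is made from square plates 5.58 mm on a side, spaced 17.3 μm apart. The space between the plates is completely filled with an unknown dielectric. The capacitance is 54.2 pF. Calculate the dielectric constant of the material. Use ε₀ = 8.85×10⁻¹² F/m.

A = (5.58 mm)² = 3.11×10⁻⁵ m².
κ = Cd/(ε₀A) = 5.42×10⁻¹¹ × 1.73×10⁻⁵ / (8.85×10⁻¹² × 3.11×10⁻⁵) = 3.40.

3.40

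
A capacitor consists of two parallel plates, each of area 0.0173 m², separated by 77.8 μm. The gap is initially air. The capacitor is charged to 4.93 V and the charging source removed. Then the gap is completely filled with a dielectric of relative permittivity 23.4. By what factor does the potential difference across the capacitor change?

Isolated ⇒ Q is held fixed.
C₂ = 23.4 C₁ and V = Q/C, so V₂/V₁ = C₁/C₂ = 0.0427.

0.0427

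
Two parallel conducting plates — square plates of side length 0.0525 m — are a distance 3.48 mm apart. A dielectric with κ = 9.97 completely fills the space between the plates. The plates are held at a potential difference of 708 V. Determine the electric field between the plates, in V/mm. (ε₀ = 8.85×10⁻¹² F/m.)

E = V/d = 708 / 3.48×10⁻³ = 2.03×10⁵ V/m.

203 V/mm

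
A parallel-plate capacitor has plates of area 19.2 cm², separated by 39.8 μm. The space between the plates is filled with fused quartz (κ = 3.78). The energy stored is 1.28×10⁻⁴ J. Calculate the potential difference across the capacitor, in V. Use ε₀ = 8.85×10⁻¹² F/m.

A = 19.2 cm² = 1.92×10⁻³ m².
C = κε₀A/d = 3.78 × 8.85×10⁻¹² × 1.92×10⁻³ / 3.98×10⁻⁵ = 1.61×10⁻⁹ F.
V = √(2U/C) = √(2 × 1.28×10⁻⁴ / 1.61×10⁻⁹) = 3.98×10² V.

398 V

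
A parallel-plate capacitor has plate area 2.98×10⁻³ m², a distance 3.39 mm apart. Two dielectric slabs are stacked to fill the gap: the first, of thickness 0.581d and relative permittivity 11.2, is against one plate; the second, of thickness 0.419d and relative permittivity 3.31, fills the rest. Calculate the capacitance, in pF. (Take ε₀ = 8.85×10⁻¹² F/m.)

Stacked slabs ⇒ two capacitors in series, each with the full plate area.
C₁ = κ₁ε₀A/d₁ = 11.2 × 8.85×10⁻¹² × 2.98×10⁻³ / 1.97×10⁻³ = 1.50×10⁻¹⁰ F.
C₂ = κ₂ε₀A/d₂ = 3.31 × 8.85×10⁻¹² × 2.98×10⁻³ / 1.42×10⁻³ = 6.15×10⁻¹¹ F.
C = (1/C₁ + 1/C₂)⁻¹ = 4.36×10⁻¹¹ F.

43.6 pF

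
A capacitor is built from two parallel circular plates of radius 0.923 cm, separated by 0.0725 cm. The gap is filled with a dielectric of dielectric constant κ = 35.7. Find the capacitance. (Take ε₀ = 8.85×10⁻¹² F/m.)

C ≈ 117 pF

A = π(0.923 cm)² = 2.68×10⁻⁴ m².
C = κε₀A/d = 35.7 × 8.85×10⁻¹² × 2.68×10⁻⁴ / 7.25×10⁻⁴ = 1.17×10⁻¹⁰ F.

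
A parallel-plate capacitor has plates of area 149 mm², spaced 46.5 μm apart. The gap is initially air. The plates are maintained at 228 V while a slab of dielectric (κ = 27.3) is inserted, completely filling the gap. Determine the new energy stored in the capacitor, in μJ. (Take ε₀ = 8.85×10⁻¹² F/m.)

U ≈ 20.1 μJ

A = 149 mm² = 1.49×10⁻⁴ m².
Initially C₁ = ε₀A/d = 8.85×10⁻¹² × 1.49×10⁻⁴ / 4.65×10⁻⁵ = 2.84×10⁻¹¹ F.
U₁ = 7.37×10⁻⁷ J.
Battery connected ⇒ V is held fixed. C₂ = 27.3 C₁ and U = ½CV², so U₂/U₁ = C₂/C₁ = 27.3.
U₂ = 27.3 × 7.37×10⁻⁷ = 2.01×10⁻⁵ J.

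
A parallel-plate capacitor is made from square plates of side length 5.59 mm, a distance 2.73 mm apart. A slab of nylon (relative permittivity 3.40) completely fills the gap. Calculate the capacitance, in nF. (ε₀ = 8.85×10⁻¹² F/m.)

C ≈ 3.44×10⁻⁴ nF

A = (5.59 mm)² = 3.12×10⁻⁵ m².
C = κε₀A/d = 3.40 × 8.85×10⁻¹² × 3.12×10⁻⁵ / 2.73×10⁻³ = 3.44×10⁻¹³ F.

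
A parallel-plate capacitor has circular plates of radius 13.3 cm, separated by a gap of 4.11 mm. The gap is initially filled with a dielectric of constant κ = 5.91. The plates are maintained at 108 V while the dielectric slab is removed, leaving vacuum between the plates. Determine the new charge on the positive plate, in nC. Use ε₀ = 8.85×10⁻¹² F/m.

12.9 nC

A = π(13.3 cm)² = 5.56×10⁻² m².
Initially C₁ = κε₀A/d = 5.91 × 8.85×10⁻¹² × 5.56×10⁻² / 4.11×10⁻³ = 7.07×10⁻¹⁰ F.
Q₁ = 7.64×10⁻⁸ C.
Battery connected ⇒ V is held fixed. C₂ = 0.169 C₁ and Q = CV, so Q₂/Q₁ = C₂/C₁ = 0.169.
Q₂ = 0.169 × 7.64×10⁻⁸ = 1.29×10⁻⁸ C.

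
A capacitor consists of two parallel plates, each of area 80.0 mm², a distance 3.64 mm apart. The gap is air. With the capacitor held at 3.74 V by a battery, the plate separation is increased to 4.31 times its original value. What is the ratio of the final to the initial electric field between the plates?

E₂/E₁ ≈ 0.232

Battery connected ⇒ V is held fixed.
E = V/d, so E₂/E₁ = d₁/d₂ = 0.232.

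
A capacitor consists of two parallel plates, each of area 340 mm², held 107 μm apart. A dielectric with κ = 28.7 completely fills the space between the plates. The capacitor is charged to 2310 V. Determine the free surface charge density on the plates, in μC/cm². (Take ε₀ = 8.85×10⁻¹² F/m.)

0.548 μC/cm²

A = 340 mm² = 3.40×10⁻⁴ m².
C = κε₀A/d = 28.7 × 8.85×10⁻¹² × 3.40×10⁻⁴ / 1.07×10⁻⁴ = 8.07×10⁻¹⁰ F.
σ = Q/A = CV/A = 8.07×10⁻¹⁰ × 2310 / 3.40×10⁻⁴ = 5.48×10⁻³ C/m².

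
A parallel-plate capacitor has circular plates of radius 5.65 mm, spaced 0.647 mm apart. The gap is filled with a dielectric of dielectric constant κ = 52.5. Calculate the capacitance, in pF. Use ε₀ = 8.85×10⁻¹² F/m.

A = π(5.65 mm)² = 1.00×10⁻⁴ m².
C = κε₀A/d = 52.5 × 8.85×10⁻¹² × 1.00×10⁻⁴ / 6.47×10⁻⁴ = 7.20×10⁻¹¹ F.

C ≈ 72.0 pF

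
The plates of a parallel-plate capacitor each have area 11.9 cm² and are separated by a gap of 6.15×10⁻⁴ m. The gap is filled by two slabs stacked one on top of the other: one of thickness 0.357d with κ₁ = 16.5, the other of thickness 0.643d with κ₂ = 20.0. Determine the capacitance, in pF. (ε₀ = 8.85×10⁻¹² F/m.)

A = 11.9 cm² = 1.19×10⁻³ m².
Stacked slabs ⇒ two capacitors in series, each with the full plate area.
C₁ = κ₁ε₀A/d₁ = 16.5 × 8.85×10⁻¹² × 1.19×10⁻³ / 2.20×10⁻⁴ = 7.91×10⁻¹⁰ F.
C₂ = κ₂ε₀A/d₂ = 20.0 × 8.85×10⁻¹² × 1.19×10⁻³ / 3.95×10⁻⁴ = 5.33×10⁻¹⁰ F.
C = (1/C₁ + 1/C₂)⁻¹ = 3.18×10⁻¹⁰ F.

318 pF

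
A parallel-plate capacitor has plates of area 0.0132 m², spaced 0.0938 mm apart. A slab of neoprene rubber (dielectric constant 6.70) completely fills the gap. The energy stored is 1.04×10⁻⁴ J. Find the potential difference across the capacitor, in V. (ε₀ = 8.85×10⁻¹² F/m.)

C = κε₀A/d = 6.70 × 8.85×10⁻¹² × 1.32×10⁻² / 9.38×10⁻⁵ = 8.34×10⁻⁹ F.
V = √(2U/C) = √(2 × 1.04×10⁻⁴ / 8.34×10⁻⁹) = 1.58×10² V.

158 V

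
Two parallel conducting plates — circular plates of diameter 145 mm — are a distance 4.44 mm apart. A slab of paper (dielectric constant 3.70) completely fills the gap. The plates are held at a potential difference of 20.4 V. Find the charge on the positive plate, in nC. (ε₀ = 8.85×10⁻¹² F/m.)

A = π(145/2 mm)² = 1.65×10⁻² m².
C = κε₀A/d = 3.70 × 8.85×10⁻¹² × 1.65×10⁻² / 4.44×10⁻³ = 1.22×10⁻¹⁰ F.
Q = CV = 1.22×10⁻¹⁰ × 20.4 = 2.48×10⁻⁹ C.

2.48 nC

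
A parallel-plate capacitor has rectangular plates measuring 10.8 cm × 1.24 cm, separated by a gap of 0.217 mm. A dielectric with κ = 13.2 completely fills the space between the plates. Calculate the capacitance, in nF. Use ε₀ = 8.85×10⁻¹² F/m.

A = 10.8 × 1.24 cm² = 1.34×10⁻³ m².
C = κε₀A/d = 13.2 × 8.85×10⁻¹² × 1.34×10⁻³ / 2.17×10⁻⁴ = 7.21×10⁻¹⁰ F.

0.721 nF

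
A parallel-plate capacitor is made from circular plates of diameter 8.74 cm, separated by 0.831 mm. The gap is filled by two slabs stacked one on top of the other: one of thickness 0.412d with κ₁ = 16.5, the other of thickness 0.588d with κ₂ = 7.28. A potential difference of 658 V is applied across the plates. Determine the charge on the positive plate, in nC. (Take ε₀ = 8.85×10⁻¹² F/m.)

A = π(8.74/2 cm)² = 6.00×10⁻³ m².
Stacked slabs ⇒ two capacitors in series, each with the full plate area.
C₁ = κ₁ε₀A/d₁ = 16.5 × 8.85×10⁻¹² × 6.00×10⁻³ / 3.42×10⁻⁴ = 2.56×10⁻⁹ F.
C₂ = κ₂ε₀A/d₂ = 7.28 × 8.85×10⁻¹² × 6.00×10⁻³ / 4.89×10⁻⁴ = 7.91×10⁻¹⁰ F.
C = (1/C₁ + 1/C₂)⁻¹ = 6.04×10⁻¹⁰ F.
Q = CV = 6.04×10⁻¹⁰ × 658 = 3.98×10⁻⁷ C.

Q ≈ 398 nC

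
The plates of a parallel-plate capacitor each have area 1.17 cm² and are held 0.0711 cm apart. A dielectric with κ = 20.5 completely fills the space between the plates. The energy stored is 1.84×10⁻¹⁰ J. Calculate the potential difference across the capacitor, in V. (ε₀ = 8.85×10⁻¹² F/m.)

A = 1.17 cm² = 1.17×10⁻⁴ m².
C = κε₀A/d = 20.5 × 8.85×10⁻¹² × 1.17×10⁻⁴ / 7.11×10⁻⁴ = 2.99×10⁻¹¹ F.
V = √(2U/C) = √(2 × 1.84×10⁻¹⁰ / 2.99×10⁻¹¹) = 3.51 V.

3.51 V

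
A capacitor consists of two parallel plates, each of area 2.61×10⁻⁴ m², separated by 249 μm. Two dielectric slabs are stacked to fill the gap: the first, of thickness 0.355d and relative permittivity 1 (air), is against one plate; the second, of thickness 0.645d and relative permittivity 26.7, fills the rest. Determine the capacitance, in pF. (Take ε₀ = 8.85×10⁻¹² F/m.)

24.5 pF

Stacked slabs ⇒ two capacitors in series, each with the full plate area.
C₁ = κ₁ε₀A/d₁ = 1.00 × 8.85×10⁻¹² × 2.61×10⁻⁴ / 8.84×10⁻⁵ = 2.61×10⁻¹¹ F.
C₂ = κ₂ε₀A/d₂ = 26.7 × 8.85×10⁻¹² × 2.61×10⁻⁴ / 1.61×10⁻⁴ = 3.84×10⁻¹⁰ F.
C = (1/C₁ + 1/C₂)⁻¹ = 2.45×10⁻¹¹ F.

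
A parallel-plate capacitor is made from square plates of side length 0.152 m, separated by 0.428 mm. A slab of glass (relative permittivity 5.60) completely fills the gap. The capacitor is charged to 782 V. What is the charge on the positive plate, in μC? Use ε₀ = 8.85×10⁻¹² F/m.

A = (0.152 m)² = 2.31×10⁻² m².
C = κε₀A/d = 5.60 × 8.85×10⁻¹² × 2.31×10⁻² / 4.28×10⁻⁴ = 2.68×10⁻⁹ F.
Q = CV = 2.68×10⁻⁹ × 782 = 2.09×10⁻⁶ C.

Q ≈ 2.09 μC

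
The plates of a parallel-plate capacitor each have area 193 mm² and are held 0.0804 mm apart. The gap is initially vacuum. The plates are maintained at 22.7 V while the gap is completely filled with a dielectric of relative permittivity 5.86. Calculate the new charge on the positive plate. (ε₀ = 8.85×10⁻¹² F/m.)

Q ≈ 2.83 nC

A = 193 mm² = 1.93×10⁻⁴ m².
Initially C₁ = ε₀A/d = 8.85×10⁻¹² × 1.93×10⁻⁴ / 8.04×10⁻⁵ = 2.12×10⁻¹¹ F.
Q₁ = 4.82×10⁻¹⁰ C.
Battery connected ⇒ V is held fixed. C₂ = 5.86 C₁ and Q = CV, so Q₂/Q₁ = C₂/C₁ = 5.86.
Q₂ = 5.86 × 4.82×10⁻¹⁰ = 2.83×10⁻⁹ C.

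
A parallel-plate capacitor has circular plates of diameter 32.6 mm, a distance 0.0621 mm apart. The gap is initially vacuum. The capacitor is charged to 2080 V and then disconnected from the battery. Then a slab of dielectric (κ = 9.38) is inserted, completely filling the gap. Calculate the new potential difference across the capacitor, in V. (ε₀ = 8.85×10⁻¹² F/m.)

A = π(32.6/2 mm)² = 8.35×10⁻⁴ m².
Initially C₁ = ε₀A/d = 8.85×10⁻¹² × 8.35×10⁻⁴ / 6.21×10⁻⁵ = 1.19×10⁻¹⁰ F.
V₁ = 2.08×10³ V.
Isolated ⇒ Q is held fixed. C₂ = 9.38 C₁ and V = Q/C, so V₂/V₁ = C₁/C₂ = 0.107.
V₂ = 0.107 × 2.08×10³ = 2.22×10² V.

V ≈ 222 V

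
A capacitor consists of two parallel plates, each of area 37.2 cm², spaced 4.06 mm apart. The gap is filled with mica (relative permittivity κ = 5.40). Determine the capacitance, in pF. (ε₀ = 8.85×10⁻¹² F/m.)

C ≈ 43.8 pF

A = 37.2 cm² = 3.72×10⁻³ m².
C = κε₀A/d = 5.40 × 8.85×10⁻¹² × 3.72×10⁻³ / 4.06×10⁻³ = 4.38×10⁻¹¹ F.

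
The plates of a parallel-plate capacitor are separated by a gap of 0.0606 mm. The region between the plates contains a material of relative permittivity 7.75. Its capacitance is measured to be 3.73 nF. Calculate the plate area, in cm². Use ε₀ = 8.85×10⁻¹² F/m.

A = Cd/(κε₀) = 3.73×10⁻⁹ × 6.06×10⁻⁵ / (7.75 × 8.85×10⁻¹²) = 3.30×10⁻³ m².

A ≈ 33.0 cm²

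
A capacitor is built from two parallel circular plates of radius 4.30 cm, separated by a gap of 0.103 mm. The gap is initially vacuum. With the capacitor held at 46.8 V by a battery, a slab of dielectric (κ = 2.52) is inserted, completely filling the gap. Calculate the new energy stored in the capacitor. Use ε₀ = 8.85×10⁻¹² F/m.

U ≈ 1.38 μJ

A = π(4.30 cm)² = 5.81×10⁻³ m².
Initially C₁ = ε₀A/d = 8.85×10⁻¹² × 5.81×10⁻³ / 1.03×10⁻⁴ = 4.99×10⁻¹⁰ F.
U₁ = 5.47×10⁻⁷ J.
Battery connected ⇒ V is held fixed. C₂ = 2.52 C₁ and U = ½CV², so U₂/U₁ = C₂/C₁ = 2.52.
U₂ = 2.52 × 5.47×10⁻⁷ = 1.38×10⁻⁶ J.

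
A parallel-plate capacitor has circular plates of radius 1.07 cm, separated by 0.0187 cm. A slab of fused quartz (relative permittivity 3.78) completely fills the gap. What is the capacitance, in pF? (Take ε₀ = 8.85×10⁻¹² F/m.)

64.3 pF

A = π(1.07 cm)² = 3.60×10⁻⁴ m².
C = κε₀A/d = 3.78 × 8.85×10⁻¹² × 3.60×10⁻⁴ / 1.87×10⁻⁴ = 6.43×10⁻¹¹ F.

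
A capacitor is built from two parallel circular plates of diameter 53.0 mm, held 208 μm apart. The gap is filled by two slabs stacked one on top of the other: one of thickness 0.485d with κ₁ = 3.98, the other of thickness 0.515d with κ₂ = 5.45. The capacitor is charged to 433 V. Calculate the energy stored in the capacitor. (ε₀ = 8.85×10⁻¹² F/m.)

A = π(53.0/2 mm)² = 2.21×10⁻³ m².
Stacked slabs ⇒ two capacitors in series, each with the full plate area.
C₁ = κ₁ε₀A/d₁ = 3.98 × 8.85×10⁻¹² × 2.21×10⁻³ / 1.01×10⁻⁴ = 7.70×10⁻¹⁰ F.
C₂ = κ₂ε₀A/d₂ = 5.45 × 8.85×10⁻¹² × 2.21×10⁻³ / 1.07×10⁻⁴ = 9.93×10⁻¹⁰ F.
C = (1/C₁ + 1/C₂)⁻¹ = 4.34×10⁻¹⁰ F.
U = ½CV² = ½ × 4.34×10⁻¹⁰ × (433)² = 4.07×10⁻⁵ J.

U ≈ 40.7 μJ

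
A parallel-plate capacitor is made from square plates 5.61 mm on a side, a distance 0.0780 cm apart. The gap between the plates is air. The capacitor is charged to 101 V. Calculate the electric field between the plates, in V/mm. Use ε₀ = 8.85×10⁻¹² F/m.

E = V/d = 101 / 7.80×10⁻⁴ = 1.29×10⁵ V/m.

E ≈ 129 V/mm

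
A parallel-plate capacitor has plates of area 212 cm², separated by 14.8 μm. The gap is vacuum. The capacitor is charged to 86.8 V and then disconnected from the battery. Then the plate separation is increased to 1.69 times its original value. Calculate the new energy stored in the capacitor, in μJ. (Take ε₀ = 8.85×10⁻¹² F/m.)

U ≈ 80.7 μJ

A = 212 cm² = 2.12×10⁻² m².
Initially C₁ = ε₀A/d = 8.85×10⁻¹² × 2.12×10⁻² / 1.48×10⁻⁵ = 1.27×10⁻⁸ F.
U₁ = 4.78×10⁻⁵ J.
Isolated ⇒ Q is held fixed. C₂ = 0.592 C₁ and U = Q²/(2C), so U₂/U₁ = C₁/C₂ = 1.69.
U₂ = 1.69 × 4.78×10⁻⁵ = 8.07×10⁻⁵ J.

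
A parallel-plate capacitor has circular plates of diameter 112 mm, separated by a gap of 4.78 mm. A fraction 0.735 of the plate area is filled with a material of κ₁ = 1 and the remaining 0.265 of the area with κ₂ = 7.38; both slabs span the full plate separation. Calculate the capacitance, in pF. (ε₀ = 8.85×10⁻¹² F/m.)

C ≈ 49.1 pF

A = π(112/2 mm)² = 9.85×10⁻³ m².
Side-by-side slabs ⇒ two capacitors in parallel, each spanning the full gap.
C₁ = κ₁ε₀A₁/d = 1.00 × 8.85×10⁻¹² × 7.24×10⁻³ / 4.78×10⁻³ = 1.34×10⁻¹¹ F.
C₂ = κ₂ε₀A₂/d = 7.38 × 8.85×10⁻¹² × 2.61×10⁻³ / 4.78×10⁻³ = 3.57×10⁻¹¹ F.
C = C₁ + C₂ = 4.91×10⁻¹¹ F.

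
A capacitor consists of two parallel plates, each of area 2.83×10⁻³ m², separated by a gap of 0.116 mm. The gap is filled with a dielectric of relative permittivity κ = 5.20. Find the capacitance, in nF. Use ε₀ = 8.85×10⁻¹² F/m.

C ≈ 1.12 nF

C = κε₀A/d = 5.20 × 8.85×10⁻¹² × 2.83×10⁻³ / 1.16×10⁻⁴ = 1.12×10⁻⁹ F.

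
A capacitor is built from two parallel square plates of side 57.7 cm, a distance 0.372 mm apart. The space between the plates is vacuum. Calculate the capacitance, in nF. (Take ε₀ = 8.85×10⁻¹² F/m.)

7.92 nF

A = (57.7 cm)² = 0.333 m².
C = ε₀A/d = 8.85×10⁻¹² × 0.333 / 3.72×10⁻⁴ = 7.92×10⁻⁹ F.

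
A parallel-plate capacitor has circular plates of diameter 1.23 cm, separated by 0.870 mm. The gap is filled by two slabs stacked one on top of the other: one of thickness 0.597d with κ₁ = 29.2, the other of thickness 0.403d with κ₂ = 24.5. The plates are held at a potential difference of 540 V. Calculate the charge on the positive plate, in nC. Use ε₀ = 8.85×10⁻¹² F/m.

A = π(1.23/2 cm)² = 1.19×10⁻⁴ m².
Stacked slabs ⇒ two capacitors in series, each with the full plate area.
C₁ = κ₁ε₀A/d₁ = 29.2 × 8.85×10⁻¹² × 1.19×10⁻⁴ / 5.19×10⁻⁴ = 5.91×10⁻¹¹ F.
C₂ = κ₂ε₀A/d₂ = 24.5 × 8.85×10⁻¹² × 1.19×10⁻⁴ / 3.51×10⁻⁴ = 7.35×10⁻¹¹ F.
C = (1/C₁ + 1/C₂)⁻¹ = 3.28×10⁻¹¹ F.
Q = CV = 3.28×10⁻¹¹ × 540 = 1.77×10⁻⁸ C.

Q ≈ 17.7 nC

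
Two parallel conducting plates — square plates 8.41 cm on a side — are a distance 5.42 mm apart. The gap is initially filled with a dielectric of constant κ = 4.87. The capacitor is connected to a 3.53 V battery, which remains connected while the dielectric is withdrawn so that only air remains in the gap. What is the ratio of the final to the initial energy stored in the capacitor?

Battery connected ⇒ V is held fixed.
C₂ = 0.205 C₁ and U = ½CV², so U₂/U₁ = C₂/C₁ = 0.205.

U₂/U₁ ≈ 0.205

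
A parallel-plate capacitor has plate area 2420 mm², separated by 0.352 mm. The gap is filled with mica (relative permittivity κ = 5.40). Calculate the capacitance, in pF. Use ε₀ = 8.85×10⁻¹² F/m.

A = 2420 mm² = 2.42×10⁻³ m².
C = κε₀A/d = 5.40 × 8.85×10⁻¹² × 2.42×10⁻³ / 3.52×10⁻⁴ = 3.29×10⁻¹⁰ F.

C ≈ 329 pF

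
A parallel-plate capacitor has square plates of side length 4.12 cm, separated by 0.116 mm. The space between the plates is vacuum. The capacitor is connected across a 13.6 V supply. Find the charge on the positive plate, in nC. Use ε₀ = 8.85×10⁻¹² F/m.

Q ≈ 1.76 nC

A = (4.12 cm)² = 1.70×10⁻³ m².
C = ε₀A/d = 8.85×10⁻¹² × 1.70×10⁻³ / 1.16×10⁻⁴ = 1.30×10⁻¹⁰ F.
Q = CV = 1.30×10⁻¹⁰ × 13.6 = 1.76×10⁻⁹ C.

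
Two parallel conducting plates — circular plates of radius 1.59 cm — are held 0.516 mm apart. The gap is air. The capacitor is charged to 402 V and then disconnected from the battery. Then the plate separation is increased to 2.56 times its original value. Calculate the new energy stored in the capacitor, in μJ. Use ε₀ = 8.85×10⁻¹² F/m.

U ≈ 2.82 μJ

A = π(1.59 cm)² = 7.94×10⁻⁴ m².
Initially C₁ = ε₀A/d = 8.85×10⁻¹² × 7.94×10⁻⁴ / 5.16×10⁻⁴ = 1.36×10⁻¹¹ F.
U₁ = 1.10×10⁻⁶ J.
Isolated ⇒ Q is held fixed. C₂ = 0.391 C₁ and U = Q²/(2C), so U₂/U₁ = C₁/C₂ = 2.56.
U₂ = 2.56 × 1.10×10⁻⁶ = 2.82×10⁻⁶ J.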